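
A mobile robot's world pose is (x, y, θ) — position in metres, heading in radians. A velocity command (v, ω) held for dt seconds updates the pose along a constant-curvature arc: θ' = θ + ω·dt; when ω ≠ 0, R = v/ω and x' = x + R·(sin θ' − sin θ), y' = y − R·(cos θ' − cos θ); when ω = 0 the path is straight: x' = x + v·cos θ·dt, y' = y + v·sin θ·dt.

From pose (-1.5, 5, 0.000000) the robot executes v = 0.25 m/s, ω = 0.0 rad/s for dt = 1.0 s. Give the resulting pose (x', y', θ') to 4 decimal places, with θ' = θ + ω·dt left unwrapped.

(-1.2500, 5.0000, 0.0000)

θ' = 0.0000 + 0.0·1.0 = 0.0000
ω = 0 → straight: x' = -1.5 + 0.25·cos(0.0000)·1.0 = -1.2500
y' = 5 + 0.25·sin(0.0000)·1.0 = 5.0000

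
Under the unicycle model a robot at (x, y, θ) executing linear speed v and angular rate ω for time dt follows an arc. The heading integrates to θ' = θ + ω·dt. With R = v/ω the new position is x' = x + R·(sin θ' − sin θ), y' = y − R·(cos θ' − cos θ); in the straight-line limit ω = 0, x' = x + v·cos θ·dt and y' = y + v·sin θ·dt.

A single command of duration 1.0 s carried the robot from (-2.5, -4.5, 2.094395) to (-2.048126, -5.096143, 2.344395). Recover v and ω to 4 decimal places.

Δθ = 2.344395 − 2.094395 = 0.250000
ω = Δθ/dt = 0.250000/1.0 = 0.2500
R = −Δy/(cos θ' − cos θ) = -3.0000
v = R·ω = -3.0000·0.2500 = -0.7500

v = -0.7500, ω = 0.2500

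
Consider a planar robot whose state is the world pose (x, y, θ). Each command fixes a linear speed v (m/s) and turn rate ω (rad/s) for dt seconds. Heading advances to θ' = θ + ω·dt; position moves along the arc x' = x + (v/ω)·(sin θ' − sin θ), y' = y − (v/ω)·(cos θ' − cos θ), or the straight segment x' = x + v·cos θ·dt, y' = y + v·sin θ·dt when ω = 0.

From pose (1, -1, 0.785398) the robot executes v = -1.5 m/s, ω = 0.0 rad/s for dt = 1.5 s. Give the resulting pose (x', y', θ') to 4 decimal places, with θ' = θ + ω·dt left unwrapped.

(-0.5910, -2.5910, 0.7854)

θ' = 0.7854 + 0.0·1.5 = 0.7854
ω = 0 → straight: x' = 1 + -1.5·cos(0.7854)·1.5 = -0.5910
y' = -1 + -1.5·sin(0.7854)·1.5 = -2.5910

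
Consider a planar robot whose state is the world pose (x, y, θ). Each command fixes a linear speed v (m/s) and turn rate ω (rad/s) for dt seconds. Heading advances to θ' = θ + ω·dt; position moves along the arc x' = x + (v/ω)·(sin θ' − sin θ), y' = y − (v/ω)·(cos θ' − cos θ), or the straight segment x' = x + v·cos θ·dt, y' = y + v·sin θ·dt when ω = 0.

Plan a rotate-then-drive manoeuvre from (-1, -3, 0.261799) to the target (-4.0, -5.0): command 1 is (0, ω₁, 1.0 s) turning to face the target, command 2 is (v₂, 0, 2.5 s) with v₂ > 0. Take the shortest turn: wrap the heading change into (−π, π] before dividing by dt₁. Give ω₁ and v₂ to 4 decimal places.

ω₁ = -2.8154, v₂ = 1.4422

heading to target = atan2(-5−-3, -4−-1) = -2.5536
Δθ = wrap(-2.5536 − 0.2618) = -2.8154; ω₁ = Δθ/dt₁ = -2.8154
distance = √((-4−-1)² + (-5−-3)²) = 3.6056; v₂ = distance/dt₂ = 1.4422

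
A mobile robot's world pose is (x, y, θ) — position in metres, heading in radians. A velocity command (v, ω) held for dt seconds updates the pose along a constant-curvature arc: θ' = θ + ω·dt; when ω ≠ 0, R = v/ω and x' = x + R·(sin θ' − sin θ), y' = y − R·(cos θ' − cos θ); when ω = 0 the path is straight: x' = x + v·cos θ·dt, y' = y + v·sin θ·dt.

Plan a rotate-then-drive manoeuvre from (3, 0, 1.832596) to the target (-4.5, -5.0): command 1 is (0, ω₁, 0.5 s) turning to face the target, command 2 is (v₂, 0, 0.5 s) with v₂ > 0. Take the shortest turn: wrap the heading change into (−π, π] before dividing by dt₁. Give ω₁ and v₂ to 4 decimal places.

heading to target = atan2(-5−0, -4.5−3) = -2.5536
Δθ = wrap(-2.5536 − 1.8326) = 1.8970; ω₁ = Δθ/dt₁ = 3.7940
distance = √((-4.5−3)² + (-5−0)²) = 9.0139; v₂ = distance/dt₂ = 18.0278

ω₁ = 3.7940, v₂ = 18.0278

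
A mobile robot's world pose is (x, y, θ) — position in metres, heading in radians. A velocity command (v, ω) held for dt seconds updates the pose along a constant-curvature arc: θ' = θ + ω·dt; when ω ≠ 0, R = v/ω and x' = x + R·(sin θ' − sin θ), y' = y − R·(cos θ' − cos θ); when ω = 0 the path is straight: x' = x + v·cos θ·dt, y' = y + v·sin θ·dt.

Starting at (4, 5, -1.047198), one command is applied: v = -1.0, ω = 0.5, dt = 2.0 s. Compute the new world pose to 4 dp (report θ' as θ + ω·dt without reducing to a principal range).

(2.3623, 5.9978, -0.0472)

θ' = -1.0472 + 0.5·2.0 = -0.0472
R = v/ω = -1.0/0.5 = -2.0000
x' = 4 + -2.0000·(sin -0.0472 − sin -1.0472) = 2.3623
y' = 5 − -2.0000·(cos -0.0472 − cos -1.0472) = 5.9978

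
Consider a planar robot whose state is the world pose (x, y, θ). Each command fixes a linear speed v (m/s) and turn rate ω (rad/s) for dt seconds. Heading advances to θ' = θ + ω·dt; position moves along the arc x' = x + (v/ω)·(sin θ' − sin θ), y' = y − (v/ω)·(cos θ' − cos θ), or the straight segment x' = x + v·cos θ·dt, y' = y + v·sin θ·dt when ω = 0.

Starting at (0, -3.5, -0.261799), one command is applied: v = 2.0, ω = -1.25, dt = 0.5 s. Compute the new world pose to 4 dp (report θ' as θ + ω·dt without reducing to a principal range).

θ' = -0.2618 + -1.25·0.5 = -0.8868
R = v/ω = 2.0/-1.25 = -1.6000
x' = 0 + -1.6000·(sin -0.8868 − sin -0.2618) = 0.8260
y' = -3.5 − -1.6000·(cos -0.8868 − cos -0.2618) = -4.0344

(0.8260, -4.0344, -0.8868)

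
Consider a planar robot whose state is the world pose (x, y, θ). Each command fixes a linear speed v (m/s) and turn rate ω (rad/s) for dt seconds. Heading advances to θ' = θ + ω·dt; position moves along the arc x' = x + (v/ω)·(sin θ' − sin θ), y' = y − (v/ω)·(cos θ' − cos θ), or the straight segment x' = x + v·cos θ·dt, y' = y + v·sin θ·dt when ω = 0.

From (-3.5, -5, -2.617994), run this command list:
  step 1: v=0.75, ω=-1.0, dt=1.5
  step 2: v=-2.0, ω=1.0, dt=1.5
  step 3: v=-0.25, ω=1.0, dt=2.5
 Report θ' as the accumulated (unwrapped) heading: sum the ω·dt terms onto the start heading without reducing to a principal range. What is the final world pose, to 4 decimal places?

step 1: θ'=-4.1180 (R=-0.7500) → pose (-4.4964, -4.7705, -4.1180)
step 2: θ'=-2.6180 (R=-2.0000) → pose (-1.8394, -5.3825, -2.6180)
step 3: θ'=-0.1180 (R=-0.2500) → pose (-1.9350, -4.9178, -0.1180)

(-1.9350, -4.9178, -0.1180)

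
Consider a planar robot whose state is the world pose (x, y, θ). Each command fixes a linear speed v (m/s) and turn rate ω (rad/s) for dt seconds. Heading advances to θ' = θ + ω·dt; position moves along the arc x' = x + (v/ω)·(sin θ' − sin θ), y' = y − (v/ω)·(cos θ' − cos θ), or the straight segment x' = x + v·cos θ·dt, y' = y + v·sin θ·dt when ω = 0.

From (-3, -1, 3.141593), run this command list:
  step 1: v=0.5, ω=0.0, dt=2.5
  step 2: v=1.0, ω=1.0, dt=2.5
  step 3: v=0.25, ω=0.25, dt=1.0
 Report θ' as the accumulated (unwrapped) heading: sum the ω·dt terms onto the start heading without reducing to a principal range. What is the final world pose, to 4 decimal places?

step 1: θ'=3.1416 (straight) → pose (-4.2500, -1.0000, 3.1416)
step 2: θ'=5.6416 (R=1.0000) → pose (-4.8485, -2.8011, 5.6416)
step 3: θ'=5.8916 (R=1.0000) → pose (-4.6317, -2.9243, 5.8916)

(-4.6317, -2.9243, 5.8916)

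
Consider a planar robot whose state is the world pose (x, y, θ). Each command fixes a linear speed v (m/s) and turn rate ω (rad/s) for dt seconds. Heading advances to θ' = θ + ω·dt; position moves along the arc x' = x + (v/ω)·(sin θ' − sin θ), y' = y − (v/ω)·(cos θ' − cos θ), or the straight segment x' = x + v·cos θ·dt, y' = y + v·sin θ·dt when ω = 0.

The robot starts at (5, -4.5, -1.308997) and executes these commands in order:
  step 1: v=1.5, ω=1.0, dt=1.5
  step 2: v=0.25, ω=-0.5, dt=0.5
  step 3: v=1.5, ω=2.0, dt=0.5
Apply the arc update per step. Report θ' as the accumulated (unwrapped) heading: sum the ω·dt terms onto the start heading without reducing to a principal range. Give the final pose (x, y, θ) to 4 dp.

step 1: θ'=0.1910 (R=1.5000) → pose (6.7337, -5.5845, 0.1910)
step 2: θ'=-0.0590 (R=-0.5000) → pose (6.8581, -5.5763, -0.0590)
step 3: θ'=0.9410 (R=0.7500) → pose (7.5084, -5.2693, 0.9410)

(7.5084, -5.2693, 0.9410)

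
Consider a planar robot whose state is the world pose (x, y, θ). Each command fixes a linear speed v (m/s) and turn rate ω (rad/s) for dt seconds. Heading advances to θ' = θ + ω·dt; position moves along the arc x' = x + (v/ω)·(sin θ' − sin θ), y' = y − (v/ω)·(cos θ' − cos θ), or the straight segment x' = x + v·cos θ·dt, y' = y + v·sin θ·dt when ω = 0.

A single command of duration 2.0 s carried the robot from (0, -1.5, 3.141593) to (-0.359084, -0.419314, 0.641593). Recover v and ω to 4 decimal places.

Δθ = 0.641593 − 3.141593 = -2.500000
ω = Δθ/dt = -2.500000/2.0 = -1.2500
R = −Δy/(cos θ' − cos θ) = -0.6000
v = R·ω = -0.6000·-1.2500 = 0.7500

v = 0.7500, ω = -1.2500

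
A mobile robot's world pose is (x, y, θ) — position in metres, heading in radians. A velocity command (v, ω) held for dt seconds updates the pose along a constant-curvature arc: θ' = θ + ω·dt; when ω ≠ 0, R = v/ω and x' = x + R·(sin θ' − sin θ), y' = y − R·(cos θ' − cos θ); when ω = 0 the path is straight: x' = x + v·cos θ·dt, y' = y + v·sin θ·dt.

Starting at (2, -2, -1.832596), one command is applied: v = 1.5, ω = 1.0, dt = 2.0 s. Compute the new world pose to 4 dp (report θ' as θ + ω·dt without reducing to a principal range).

θ' = -1.8326 + 1.0·2.0 = 0.1674
R = v/ω = 1.5/1.0 = 1.5000
x' = 2 + 1.5000·(sin 0.1674 − sin -1.8326) = 3.6988
y' = -2 − 1.5000·(cos 0.1674 − cos -1.8326) = -3.8673

(3.6988, -3.8673, 0.1674)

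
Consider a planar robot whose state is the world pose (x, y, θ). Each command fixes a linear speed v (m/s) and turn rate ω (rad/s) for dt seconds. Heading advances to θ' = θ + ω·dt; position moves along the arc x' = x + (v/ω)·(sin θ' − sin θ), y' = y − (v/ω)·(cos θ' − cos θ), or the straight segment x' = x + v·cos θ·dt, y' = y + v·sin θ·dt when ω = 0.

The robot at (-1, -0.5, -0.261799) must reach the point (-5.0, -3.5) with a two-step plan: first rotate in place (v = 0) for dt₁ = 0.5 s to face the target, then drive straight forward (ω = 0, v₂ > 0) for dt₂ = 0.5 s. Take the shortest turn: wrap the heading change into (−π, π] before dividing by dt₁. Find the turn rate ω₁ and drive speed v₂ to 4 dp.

heading to target = atan2(-3.5−-0.5, -5−-1) = -2.4981
Δθ = wrap(-2.4981 − -0.2618) = -2.2363; ω₁ = Δθ/dt₁ = -4.4726
distance = √((-5−-1)² + (-3.5−-0.5)²) = 5.0000; v₂ = distance/dt₂ = 10.0000

ω₁ = -4.4726, v₂ = 10.0000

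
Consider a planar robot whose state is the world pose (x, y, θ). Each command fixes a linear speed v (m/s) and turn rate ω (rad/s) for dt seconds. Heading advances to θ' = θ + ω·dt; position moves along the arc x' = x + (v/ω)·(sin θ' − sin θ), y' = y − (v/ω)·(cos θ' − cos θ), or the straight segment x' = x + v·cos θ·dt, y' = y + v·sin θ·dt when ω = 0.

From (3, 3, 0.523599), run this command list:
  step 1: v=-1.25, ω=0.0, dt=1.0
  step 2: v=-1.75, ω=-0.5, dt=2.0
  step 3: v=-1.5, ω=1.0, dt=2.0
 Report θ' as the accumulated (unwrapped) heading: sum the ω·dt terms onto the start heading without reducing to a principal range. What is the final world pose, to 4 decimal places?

step 1: θ'=0.5236 (straight) → pose (1.9175, 2.3750, 0.5236)
step 2: θ'=-0.4764 (R=3.5000) → pose (-1.4376, 2.2958, -0.4764)
step 3: θ'=1.5236 (R=-1.5000) → pose (-3.6238, 1.0336, 1.5236)

(-3.6238, 1.0336, 1.5236)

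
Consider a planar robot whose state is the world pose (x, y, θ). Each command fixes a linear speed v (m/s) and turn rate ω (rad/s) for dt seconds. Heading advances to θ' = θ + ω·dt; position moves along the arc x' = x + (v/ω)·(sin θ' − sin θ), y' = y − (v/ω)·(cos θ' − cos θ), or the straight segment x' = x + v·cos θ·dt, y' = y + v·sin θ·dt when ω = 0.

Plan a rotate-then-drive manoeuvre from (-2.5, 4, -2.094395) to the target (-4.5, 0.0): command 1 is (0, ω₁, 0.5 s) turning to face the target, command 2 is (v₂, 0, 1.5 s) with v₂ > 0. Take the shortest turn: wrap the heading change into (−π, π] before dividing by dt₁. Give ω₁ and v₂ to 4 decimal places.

heading to target = atan2(0−4, -4.5−-2.5) = -2.0344
Δθ = wrap(-2.0344 − -2.0944) = 0.0600; ω₁ = Δθ/dt₁ = 0.1199
distance = √((-4.5−-2.5)² + (0−4)²) = 4.4721; v₂ = distance/dt₂ = 2.9814

ω₁ = 0.1199, v₂ = 2.9814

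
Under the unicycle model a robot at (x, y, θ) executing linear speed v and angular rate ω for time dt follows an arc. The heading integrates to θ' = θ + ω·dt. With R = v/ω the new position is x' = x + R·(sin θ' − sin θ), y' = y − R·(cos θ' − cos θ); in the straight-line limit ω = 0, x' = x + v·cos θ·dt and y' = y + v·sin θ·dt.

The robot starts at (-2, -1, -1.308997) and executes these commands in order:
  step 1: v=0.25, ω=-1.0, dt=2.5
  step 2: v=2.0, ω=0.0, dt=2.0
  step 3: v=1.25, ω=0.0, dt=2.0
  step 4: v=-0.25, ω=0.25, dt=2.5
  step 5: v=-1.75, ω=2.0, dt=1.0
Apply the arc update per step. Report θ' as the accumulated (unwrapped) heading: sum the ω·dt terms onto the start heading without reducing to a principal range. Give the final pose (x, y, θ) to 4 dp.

(-6.0775, 3.7527, -1.1840)

step 1: θ'=-3.8090 (R=-0.2500) → pose (-2.3962, -1.2611, -3.8090)
step 2: θ'=-3.8090 (straight) → pose (-5.5379, 1.2147, -3.8090)
step 3: θ'=-3.8090 (straight) → pose (-7.5015, 2.7621, -3.8090)
step 4: θ'=-3.1840 (R=-1.0000) → pose (-6.9250, 2.5484, -3.1840)
step 5: θ'=-1.1840 (R=-0.8750) → pose (-6.0775, 3.7527, -1.1840)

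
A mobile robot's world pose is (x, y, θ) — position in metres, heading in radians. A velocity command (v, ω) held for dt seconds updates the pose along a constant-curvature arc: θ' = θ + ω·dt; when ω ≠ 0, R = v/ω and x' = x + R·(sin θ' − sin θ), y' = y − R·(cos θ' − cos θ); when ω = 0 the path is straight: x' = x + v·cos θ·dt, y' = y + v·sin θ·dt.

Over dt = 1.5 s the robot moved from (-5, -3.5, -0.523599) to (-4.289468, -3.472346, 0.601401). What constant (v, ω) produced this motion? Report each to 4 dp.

v = 0.5000, ω = 0.7500

Δθ = 0.601401 − -0.523599 = 1.125000
ω = Δθ/dt = 1.125000/1.5 = 0.7500
R = Δx/(sin θ' − sin θ) = 0.6667
v = R·ω = 0.6667·0.7500 = 0.5000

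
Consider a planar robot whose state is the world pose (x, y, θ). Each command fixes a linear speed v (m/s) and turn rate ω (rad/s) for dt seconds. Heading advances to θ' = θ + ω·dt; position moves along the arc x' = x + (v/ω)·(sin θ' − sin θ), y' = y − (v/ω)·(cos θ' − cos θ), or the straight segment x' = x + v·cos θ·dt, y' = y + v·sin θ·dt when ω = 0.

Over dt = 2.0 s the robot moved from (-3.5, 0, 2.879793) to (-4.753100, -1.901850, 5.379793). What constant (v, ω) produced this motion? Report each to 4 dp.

v = 1.5000, ω = 1.2500

Δθ = 5.379793 − 2.879793 = 2.500000
ω = Δθ/dt = 2.500000/2.0 = 1.2500
R = −Δy/(cos θ' − cos θ) = 1.2000
v = R·ω = 1.2000·1.2500 = 1.5000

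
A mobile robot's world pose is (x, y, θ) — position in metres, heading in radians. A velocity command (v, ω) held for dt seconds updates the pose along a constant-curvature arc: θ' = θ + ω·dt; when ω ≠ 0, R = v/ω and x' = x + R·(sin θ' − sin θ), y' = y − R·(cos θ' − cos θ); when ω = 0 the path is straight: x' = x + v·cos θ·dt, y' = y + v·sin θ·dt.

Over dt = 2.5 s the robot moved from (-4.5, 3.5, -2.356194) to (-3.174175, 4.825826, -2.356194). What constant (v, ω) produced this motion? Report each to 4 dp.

Δθ = -2.356194 − -2.356194 = 0.000000
ω = Δθ/dt = 0.000000/2.5 = 0.0000
ω = 0 → v = (Δx·cos θ + Δy·sin θ)/dt = -0.7500

v = -0.7500, ω = 0.0000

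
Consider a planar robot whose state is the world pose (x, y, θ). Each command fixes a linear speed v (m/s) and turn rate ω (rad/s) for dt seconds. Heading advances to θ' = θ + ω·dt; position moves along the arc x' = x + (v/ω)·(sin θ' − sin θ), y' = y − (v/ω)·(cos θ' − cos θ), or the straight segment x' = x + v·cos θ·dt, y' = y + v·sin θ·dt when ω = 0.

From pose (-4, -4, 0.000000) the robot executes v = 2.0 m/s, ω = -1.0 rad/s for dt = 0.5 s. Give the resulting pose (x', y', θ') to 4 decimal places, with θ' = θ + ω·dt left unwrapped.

θ' = 0.0000 + -1.0·0.5 = -0.5000
R = v/ω = 2.0/-1.0 = -2.0000
x' = -4 + -2.0000·(sin -0.5000 − sin 0.0000) = -3.0411
y' = -4 − -2.0000·(cos -0.5000 − cos 0.0000) = -4.2448

(-3.0411, -4.2448, -0.5000)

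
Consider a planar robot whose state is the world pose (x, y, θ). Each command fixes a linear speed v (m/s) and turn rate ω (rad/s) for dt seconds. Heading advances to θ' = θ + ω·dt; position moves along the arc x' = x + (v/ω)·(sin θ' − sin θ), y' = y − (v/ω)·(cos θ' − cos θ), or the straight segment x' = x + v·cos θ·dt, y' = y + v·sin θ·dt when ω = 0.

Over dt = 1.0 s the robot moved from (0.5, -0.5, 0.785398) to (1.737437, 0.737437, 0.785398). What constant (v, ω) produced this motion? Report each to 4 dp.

Δθ = 0.785398 − 0.785398 = 0.000000
ω = Δθ/dt = 0.000000/1.0 = 0.0000
ω = 0 → v = (Δx·cos θ + Δy·sin θ)/dt = 1.7500

v = 1.7500, ω = 0.0000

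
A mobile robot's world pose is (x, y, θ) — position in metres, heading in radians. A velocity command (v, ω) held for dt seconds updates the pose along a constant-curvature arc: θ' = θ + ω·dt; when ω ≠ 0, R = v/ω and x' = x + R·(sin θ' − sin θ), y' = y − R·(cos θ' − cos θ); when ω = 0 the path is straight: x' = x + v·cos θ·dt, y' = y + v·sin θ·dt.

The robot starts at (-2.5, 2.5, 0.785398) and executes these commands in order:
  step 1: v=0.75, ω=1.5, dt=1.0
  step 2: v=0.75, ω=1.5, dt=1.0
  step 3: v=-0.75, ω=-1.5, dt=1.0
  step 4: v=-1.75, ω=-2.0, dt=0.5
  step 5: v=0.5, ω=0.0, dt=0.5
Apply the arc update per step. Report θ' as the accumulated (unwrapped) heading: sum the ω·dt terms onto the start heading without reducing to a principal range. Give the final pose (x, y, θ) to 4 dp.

step 1: θ'=2.2854 (R=0.5000) → pose (-2.4759, 3.1812, 2.2854)
step 2: θ'=3.7854 (R=0.5000) → pose (-3.1537, 3.2535, 3.7854)
step 3: θ'=2.2854 (R=0.5000) → pose (-2.4759, 3.1812, 2.2854)
step 4: θ'=1.2854 (R=0.8750) → pose (-2.2972, 2.3615, 1.2854)
step 5: θ'=1.2854 (straight) → pose (-2.2268, 2.6013, 1.2854)

(-2.2268, 2.6013, 1.2854)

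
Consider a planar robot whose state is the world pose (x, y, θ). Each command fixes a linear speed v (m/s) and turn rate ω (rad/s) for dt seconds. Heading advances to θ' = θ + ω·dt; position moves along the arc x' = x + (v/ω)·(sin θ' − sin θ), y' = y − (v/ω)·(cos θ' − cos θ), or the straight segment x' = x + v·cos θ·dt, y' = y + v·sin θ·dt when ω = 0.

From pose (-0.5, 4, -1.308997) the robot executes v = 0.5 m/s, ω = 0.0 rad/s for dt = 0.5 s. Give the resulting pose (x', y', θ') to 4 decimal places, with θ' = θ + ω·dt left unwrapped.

θ' = -1.3090 + 0.0·0.5 = -1.3090
ω = 0 → straight: x' = -0.5 + 0.5·cos(-1.3090)·0.5 = -0.4353
y' = 4 + 0.5·sin(-1.3090)·0.5 = 3.7585

(-0.4353, 3.7585, -1.3090)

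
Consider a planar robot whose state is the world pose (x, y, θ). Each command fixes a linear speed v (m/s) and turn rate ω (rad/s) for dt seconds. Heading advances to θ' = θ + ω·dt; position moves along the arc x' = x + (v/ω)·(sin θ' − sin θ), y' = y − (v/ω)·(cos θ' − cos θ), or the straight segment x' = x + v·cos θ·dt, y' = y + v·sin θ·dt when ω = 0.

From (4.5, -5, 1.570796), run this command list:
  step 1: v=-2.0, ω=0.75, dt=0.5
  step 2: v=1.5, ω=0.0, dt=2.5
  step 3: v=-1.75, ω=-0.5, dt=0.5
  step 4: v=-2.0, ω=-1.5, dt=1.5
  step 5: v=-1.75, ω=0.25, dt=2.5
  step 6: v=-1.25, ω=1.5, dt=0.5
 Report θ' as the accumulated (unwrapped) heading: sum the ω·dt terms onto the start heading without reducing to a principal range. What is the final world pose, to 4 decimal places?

step 1: θ'=1.9458 (R=-2.6667) → pose (4.6853, -5.9767, 1.9458)
step 2: θ'=1.9458 (straight) → pose (3.3118, -2.4873, 1.9458)
step 3: θ'=1.6958 (R=3.5000) → pose (3.5277, -3.3329, 1.6958)
step 4: θ'=-0.5542 (R=1.3333) → pose (1.5031, -4.6329, -0.5542)
step 5: θ'=0.0708 (R=-7.0000) → pose (-2.6759, -3.6027, 0.0708)
step 6: θ'=0.8208 (R=-0.8333) → pose (-3.2267, -3.8659, 0.8208)

(-3.2267, -3.8659, 0.8208)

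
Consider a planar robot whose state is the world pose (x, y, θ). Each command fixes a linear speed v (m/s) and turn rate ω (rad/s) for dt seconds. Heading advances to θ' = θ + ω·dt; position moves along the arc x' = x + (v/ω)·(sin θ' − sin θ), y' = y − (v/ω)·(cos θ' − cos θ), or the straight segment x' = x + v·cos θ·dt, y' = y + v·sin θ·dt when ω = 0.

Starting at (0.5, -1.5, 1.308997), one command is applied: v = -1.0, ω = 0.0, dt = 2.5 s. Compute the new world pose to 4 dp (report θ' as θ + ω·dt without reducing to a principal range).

(-0.1470, -3.9148, 1.3090)

θ' = 1.3090 + 0.0·2.5 = 1.3090
ω = 0 → straight: x' = 0.5 + -1.0·cos(1.3090)·2.5 = -0.1470
y' = -1.5 + -1.0·sin(1.3090)·2.5 = -3.9148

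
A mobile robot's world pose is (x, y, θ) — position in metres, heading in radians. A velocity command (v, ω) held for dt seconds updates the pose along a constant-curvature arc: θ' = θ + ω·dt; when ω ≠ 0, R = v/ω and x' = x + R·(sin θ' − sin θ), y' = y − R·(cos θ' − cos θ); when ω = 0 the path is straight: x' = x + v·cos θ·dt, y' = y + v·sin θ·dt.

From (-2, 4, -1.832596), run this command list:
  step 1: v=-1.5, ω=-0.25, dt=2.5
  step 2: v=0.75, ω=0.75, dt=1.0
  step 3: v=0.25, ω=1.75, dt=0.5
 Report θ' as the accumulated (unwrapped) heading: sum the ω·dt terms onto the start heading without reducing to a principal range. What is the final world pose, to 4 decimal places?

step 1: θ'=-2.4576 (R=6.0000) → pose (0.0042, 7.0974, -2.4576)
step 2: θ'=-1.7076 (R=1.0000) → pose (-0.3546, 6.4587, -1.7076)
step 3: θ'=-0.8326 (R=0.1429) → pose (-0.3187, 6.3431, -0.8326)

(-0.3187, 6.3431, -0.8326)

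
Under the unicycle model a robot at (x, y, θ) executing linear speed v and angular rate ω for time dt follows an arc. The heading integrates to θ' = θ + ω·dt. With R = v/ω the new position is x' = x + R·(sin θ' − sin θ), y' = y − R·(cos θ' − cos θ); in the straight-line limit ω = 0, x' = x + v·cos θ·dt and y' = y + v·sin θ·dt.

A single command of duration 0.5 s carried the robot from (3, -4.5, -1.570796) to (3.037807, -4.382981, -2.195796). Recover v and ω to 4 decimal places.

Δθ = -2.195796 − -1.570796 = -0.625000
ω = Δθ/dt = -0.625000/0.5 = -1.2500
R = −Δy/(cos θ' − cos θ) = 0.2000
v = R·ω = 0.2000·-1.2500 = -0.2500

v = -0.2500, ω = -1.2500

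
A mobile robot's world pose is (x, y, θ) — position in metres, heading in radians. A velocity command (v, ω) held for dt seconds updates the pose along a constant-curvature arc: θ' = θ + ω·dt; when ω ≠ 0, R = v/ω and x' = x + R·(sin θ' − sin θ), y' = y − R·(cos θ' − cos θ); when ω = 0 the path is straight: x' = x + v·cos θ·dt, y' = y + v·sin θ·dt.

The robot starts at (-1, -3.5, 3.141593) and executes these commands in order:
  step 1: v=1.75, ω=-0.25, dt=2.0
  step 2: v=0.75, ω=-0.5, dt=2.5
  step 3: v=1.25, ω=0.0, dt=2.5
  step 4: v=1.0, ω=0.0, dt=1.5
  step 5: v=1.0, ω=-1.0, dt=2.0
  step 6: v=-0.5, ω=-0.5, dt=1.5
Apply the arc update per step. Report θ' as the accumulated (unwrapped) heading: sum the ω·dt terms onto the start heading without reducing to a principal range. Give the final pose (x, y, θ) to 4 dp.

(-3.1389, 4.7437, -1.3584)

step 1: θ'=2.6416 (R=-7.0000) → pose (-4.3560, -2.6431, 2.6416)
step 2: θ'=1.3916 (R=-1.5000) → pose (-5.1128, -1.0593, 1.3916)
step 3: θ'=1.3916 (straight) → pose (-4.5558, 2.0156, 1.3916)
step 4: θ'=1.3916 (straight) → pose (-4.2884, 3.4916, 1.3916)
step 5: θ'=-0.6084 (R=-1.0000) → pose (-2.7329, 4.1339, -0.6084)
step 6: θ'=-1.3584 (R=1.0000) → pose (-3.1389, 4.7437, -1.3584)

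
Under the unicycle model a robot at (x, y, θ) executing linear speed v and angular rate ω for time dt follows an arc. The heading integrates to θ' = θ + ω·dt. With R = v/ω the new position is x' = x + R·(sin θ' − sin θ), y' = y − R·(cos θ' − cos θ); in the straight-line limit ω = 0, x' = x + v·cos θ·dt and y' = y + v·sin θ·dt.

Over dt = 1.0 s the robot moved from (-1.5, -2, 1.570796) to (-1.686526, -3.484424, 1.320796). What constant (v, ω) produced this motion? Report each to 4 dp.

v = -1.5000, ω = -0.2500

Δθ = 1.320796 − 1.570796 = -0.250000
ω = Δθ/dt = -0.250000/1.0 = -0.2500
R = −Δy/(cos θ' − cos θ) = 6.0000
v = R·ω = 6.0000·-0.2500 = -1.5000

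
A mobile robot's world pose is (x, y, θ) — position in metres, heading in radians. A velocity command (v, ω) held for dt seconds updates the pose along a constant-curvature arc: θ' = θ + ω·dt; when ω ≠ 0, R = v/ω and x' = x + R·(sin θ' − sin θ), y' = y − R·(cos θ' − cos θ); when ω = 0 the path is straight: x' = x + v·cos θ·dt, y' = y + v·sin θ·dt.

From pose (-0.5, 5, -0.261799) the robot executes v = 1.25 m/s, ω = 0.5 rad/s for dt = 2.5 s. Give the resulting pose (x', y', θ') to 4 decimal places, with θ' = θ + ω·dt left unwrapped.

(2.2346, 6.0393, 0.9882)

θ' = -0.2618 + 0.5·2.5 = 0.9882
R = v/ω = 1.25/0.5 = 2.5000
x' = -0.5 + 2.5000·(sin 0.9882 − sin -0.2618) = 2.2346
y' = 5 − 2.5000·(cos 0.9882 − cos -0.2618) = 6.0393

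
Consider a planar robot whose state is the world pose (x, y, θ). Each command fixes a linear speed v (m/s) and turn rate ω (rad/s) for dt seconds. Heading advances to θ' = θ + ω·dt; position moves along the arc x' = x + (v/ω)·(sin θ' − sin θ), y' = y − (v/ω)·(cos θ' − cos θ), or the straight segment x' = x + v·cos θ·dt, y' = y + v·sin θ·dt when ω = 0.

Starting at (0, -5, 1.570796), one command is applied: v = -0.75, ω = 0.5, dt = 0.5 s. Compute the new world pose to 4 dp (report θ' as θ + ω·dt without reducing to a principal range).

(0.0466, -5.3711, 1.8208)

θ' = 1.5708 + 0.5·0.5 = 1.8208
R = v/ω = -0.75/0.5 = -1.5000
x' = 0 + -1.5000·(sin 1.8208 − sin 1.5708) = 0.0466
y' = -5 − -1.5000·(cos 1.8208 − cos 1.5708) = -5.3711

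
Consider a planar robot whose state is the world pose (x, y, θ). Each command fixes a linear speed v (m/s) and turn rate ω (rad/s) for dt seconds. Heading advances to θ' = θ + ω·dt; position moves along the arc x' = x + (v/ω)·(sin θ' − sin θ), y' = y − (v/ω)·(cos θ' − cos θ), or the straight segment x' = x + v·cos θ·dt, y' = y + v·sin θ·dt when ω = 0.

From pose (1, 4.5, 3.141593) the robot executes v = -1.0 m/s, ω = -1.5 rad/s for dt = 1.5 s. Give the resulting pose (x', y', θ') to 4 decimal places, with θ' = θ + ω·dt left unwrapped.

θ' = 3.1416 + -1.5·1.5 = 0.8916
R = v/ω = -1.0/-1.5 = 0.6667
x' = 1 + 0.6667·(sin 0.8916 − sin 3.1416) = 1.5187
y' = 4.5 − 0.6667·(cos 0.8916 − cos 3.1416) = 3.4146

(1.5187, 3.4146, 0.8916)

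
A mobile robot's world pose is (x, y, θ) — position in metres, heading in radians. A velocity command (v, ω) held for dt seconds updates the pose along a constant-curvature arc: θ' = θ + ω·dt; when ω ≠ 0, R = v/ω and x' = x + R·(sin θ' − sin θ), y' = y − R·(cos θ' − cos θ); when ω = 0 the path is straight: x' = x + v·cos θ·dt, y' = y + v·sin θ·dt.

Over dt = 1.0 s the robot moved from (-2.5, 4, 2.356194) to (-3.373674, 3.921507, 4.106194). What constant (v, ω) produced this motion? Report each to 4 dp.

Δθ = 4.106194 − 2.356194 = 1.750000
ω = Δθ/dt = 1.750000/1.0 = 1.7500
R = Δx/(sin θ' − sin θ) = 0.5714
v = R·ω = 0.5714·1.7500 = 1.0000

v = 1.0000, ω = 1.7500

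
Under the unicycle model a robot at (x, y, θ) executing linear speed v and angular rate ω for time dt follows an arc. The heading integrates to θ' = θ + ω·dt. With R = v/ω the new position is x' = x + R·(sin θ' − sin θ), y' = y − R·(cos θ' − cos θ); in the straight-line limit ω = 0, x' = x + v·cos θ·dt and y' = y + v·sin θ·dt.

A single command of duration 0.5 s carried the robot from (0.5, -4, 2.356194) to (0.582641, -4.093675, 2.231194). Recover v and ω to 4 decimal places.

v = -0.2500, ω = -0.2500

Δθ = 2.231194 − 2.356194 = -0.125000
ω = Δθ/dt = -0.125000/0.5 = -0.2500
R = −Δy/(cos θ' − cos θ) = 1.0000
v = R·ω = 1.0000·-0.2500 = -0.2500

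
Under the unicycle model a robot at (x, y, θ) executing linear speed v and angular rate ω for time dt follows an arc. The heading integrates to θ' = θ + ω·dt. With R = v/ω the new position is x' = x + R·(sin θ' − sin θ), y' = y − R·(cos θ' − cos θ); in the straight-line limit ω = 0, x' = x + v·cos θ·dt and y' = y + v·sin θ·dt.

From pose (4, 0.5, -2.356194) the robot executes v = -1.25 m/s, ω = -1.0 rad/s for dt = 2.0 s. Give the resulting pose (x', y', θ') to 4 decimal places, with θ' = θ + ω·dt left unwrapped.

θ' = -2.3562 + -1.0·2.0 = -4.3562
R = v/ω = -1.25/-1.0 = 1.2500
x' = 4 + 1.2500·(sin -4.3562 − sin -2.3562) = 6.0554
y' = 0.5 − 1.2500·(cos -4.3562 − cos -2.3562) = 0.0520

(6.0554, 0.0520, -4.3562)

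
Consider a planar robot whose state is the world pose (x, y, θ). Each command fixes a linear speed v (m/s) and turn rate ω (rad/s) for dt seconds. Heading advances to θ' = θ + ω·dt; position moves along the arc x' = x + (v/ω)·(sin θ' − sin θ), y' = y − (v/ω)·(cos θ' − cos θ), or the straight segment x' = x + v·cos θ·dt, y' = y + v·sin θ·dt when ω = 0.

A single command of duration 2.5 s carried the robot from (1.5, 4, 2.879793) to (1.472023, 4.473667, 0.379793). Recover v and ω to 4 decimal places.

Δθ = 0.379793 − 2.879793 = -2.500000
ω = Δθ/dt = -2.500000/2.5 = -1.0000
R = −Δy/(cos θ' − cos θ) = -0.2500
v = R·ω = -0.2500·-1.0000 = 0.2500

v = 0.2500, ω = -1.0000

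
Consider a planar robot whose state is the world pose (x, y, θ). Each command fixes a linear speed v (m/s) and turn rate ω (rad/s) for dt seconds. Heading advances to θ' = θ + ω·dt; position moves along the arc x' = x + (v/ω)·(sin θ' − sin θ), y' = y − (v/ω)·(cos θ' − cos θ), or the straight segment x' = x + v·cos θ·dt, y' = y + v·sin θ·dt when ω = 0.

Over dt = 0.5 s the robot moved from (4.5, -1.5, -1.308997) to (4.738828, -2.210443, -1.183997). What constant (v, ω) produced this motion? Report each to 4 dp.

Δθ = -1.183997 − -1.308997 = 0.125000
ω = Δθ/dt = 0.125000/0.5 = 0.2500
R = −Δy/(cos θ' − cos θ) = 6.0000
v = R·ω = 6.0000·0.2500 = 1.5000

v = 1.5000, ω = 0.2500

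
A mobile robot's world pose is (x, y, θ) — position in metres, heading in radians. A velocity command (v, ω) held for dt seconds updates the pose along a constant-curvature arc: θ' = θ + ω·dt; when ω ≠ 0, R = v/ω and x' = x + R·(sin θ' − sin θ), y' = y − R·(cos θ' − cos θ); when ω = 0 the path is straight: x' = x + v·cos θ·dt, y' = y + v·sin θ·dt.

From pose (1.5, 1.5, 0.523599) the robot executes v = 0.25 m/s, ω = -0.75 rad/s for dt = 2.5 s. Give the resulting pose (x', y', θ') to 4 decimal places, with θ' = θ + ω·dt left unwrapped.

(1.9920, 1.2839, -1.3514)

θ' = 0.5236 + -0.75·2.5 = -1.3514
R = v/ω = 0.25/-0.75 = -0.3333
x' = 1.5 + -0.3333·(sin -1.3514 − sin 0.5236) = 1.9920
y' = 1.5 − -0.3333·(cos -1.3514 − cos 0.5236) = 1.2839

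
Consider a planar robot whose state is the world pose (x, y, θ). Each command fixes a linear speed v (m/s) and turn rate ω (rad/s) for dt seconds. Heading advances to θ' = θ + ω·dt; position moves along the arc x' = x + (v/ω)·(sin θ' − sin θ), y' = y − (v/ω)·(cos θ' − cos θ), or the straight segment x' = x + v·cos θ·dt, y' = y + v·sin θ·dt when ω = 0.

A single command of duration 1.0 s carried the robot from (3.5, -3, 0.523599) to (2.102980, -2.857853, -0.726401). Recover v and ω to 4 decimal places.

Δθ = -0.726401 − 0.523599 = -1.250000
ω = Δθ/dt = -1.250000/1.0 = -1.2500
R = Δx/(sin θ' − sin θ) = 1.2000
v = R·ω = 1.2000·-1.2500 = -1.5000

v = -1.5000, ω = -1.2500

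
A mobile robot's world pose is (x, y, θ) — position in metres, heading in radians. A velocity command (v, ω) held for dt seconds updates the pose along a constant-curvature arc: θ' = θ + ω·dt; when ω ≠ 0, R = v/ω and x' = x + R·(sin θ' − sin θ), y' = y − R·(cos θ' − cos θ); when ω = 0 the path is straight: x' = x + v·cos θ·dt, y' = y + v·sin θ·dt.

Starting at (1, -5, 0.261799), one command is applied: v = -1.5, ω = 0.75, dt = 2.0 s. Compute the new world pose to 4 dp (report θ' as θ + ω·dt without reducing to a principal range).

θ' = 0.2618 + 0.75·2.0 = 1.7618
R = v/ω = -1.5/0.75 = -2.0000
x' = 1 + -2.0000·(sin 1.7618 − sin 0.2618) = -0.4460
y' = -5 − -2.0000·(cos 1.7618 − cos 0.2618) = -7.3115

(-0.4460, -7.3115, 1.7618)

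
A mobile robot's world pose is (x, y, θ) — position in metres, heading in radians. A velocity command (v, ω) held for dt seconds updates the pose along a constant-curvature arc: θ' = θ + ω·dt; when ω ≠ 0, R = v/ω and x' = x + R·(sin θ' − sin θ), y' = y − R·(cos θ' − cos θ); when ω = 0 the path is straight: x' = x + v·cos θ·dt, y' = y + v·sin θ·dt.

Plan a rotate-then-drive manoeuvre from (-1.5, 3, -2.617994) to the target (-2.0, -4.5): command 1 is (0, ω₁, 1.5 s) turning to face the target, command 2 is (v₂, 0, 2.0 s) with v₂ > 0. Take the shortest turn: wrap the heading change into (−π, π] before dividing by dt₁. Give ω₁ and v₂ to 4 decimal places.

heading to target = atan2(-4.5−3, -2−-1.5) = -1.6374
Δθ = wrap(-1.6374 − -2.6180) = 0.9806; ω₁ = Δθ/dt₁ = 0.6538
distance = √((-2−-1.5)² + (-4.5−3)²) = 7.5166; v₂ = distance/dt₂ = 3.7583

ω₁ = 0.6538, v₂ = 3.7583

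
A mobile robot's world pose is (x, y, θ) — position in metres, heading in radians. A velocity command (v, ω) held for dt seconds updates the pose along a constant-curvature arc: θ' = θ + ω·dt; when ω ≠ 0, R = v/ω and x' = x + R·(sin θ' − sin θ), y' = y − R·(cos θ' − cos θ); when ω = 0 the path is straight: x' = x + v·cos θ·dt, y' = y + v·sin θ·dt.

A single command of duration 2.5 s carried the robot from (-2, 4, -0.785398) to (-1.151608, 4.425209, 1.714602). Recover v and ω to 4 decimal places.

v = 0.5000, ω = 1.0000

Δθ = 1.714602 − -0.785398 = 2.500000
ω = Δθ/dt = 2.500000/2.5 = 1.0000
R = Δx/(sin θ' − sin θ) = 0.5000
v = R·ω = 0.5000·1.0000 = 0.5000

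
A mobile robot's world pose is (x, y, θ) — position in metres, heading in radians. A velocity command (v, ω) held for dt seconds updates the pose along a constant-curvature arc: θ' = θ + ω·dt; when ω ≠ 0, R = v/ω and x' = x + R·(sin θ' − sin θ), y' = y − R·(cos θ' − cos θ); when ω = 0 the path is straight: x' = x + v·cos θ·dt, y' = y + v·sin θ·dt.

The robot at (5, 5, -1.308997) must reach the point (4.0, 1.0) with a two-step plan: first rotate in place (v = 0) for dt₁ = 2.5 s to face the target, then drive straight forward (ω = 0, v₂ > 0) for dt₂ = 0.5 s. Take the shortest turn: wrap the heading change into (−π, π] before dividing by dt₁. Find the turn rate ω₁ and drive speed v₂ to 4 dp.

ω₁ = -0.2027, v₂ = 8.2462

heading to target = atan2(1−5, 4−5) = -1.8158
Δθ = wrap(-1.8158 − -1.3090) = -0.5068; ω₁ = Δθ/dt₁ = -0.2027
distance = √((4−5)² + (1−5)²) = 4.1231; v₂ = distance/dt₂ = 8.2462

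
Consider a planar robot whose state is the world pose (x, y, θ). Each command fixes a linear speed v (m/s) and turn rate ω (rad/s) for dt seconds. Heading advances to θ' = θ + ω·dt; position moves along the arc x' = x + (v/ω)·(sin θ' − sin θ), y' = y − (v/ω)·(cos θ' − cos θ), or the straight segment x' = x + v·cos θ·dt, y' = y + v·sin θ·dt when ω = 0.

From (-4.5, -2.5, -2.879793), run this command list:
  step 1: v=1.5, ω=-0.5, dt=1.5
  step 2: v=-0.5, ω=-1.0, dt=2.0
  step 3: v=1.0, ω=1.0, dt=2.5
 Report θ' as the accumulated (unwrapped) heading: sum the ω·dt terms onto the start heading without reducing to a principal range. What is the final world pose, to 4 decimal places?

step 1: θ'=-3.6298 (R=-3.0000) → pose (-6.6836, -2.2518, -3.6298)
step 2: θ'=-5.6298 (R=0.5000) → pose (-6.6141, -3.0904, -5.6298)
step 3: θ'=-3.1298 (R=1.0000) → pose (-7.2338, -1.2964, -3.1298)

(-7.2338, -1.2964, -3.1298)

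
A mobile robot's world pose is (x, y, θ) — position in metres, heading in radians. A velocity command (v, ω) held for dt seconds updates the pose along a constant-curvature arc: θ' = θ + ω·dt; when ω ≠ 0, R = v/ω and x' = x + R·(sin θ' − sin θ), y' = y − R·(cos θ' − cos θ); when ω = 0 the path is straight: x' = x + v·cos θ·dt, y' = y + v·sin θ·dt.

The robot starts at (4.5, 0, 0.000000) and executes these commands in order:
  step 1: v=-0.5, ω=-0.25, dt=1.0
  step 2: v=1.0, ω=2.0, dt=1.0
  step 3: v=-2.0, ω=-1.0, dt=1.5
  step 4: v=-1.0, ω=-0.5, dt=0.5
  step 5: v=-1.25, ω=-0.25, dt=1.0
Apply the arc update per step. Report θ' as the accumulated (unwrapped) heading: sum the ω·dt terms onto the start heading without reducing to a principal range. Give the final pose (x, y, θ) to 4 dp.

(1.4159, -1.5653, -0.2500)

step 1: θ'=-0.2500 (R=2.0000) → pose (4.0052, 0.0622, -0.2500)
step 2: θ'=1.7500 (R=0.5000) → pose (4.6209, 0.6358, 1.7500)
step 3: θ'=0.2500 (R=2.0000) → pose (3.1477, -1.6586, 0.2500)
step 4: θ'=0.0000 (R=2.0000) → pose (2.6529, -1.7207, 0.0000)
step 5: θ'=-0.2500 (R=5.0000) → pose (1.4159, -1.5653, -0.2500)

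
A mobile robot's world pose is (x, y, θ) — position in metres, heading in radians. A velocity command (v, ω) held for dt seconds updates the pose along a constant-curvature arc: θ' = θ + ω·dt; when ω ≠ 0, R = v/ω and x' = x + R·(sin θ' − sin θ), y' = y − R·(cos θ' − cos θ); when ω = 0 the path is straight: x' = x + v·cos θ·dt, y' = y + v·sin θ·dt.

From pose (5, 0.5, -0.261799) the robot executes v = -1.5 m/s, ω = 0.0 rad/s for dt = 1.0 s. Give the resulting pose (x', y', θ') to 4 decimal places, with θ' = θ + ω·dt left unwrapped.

θ' = -0.2618 + 0.0·1.0 = -0.2618
ω = 0 → straight: x' = 5 + -1.5·cos(-0.2618)·1.0 = 3.5511
y' = 0.5 + -1.5·sin(-0.2618)·1.0 = 0.8882

(3.5511, 0.8882, -0.2618)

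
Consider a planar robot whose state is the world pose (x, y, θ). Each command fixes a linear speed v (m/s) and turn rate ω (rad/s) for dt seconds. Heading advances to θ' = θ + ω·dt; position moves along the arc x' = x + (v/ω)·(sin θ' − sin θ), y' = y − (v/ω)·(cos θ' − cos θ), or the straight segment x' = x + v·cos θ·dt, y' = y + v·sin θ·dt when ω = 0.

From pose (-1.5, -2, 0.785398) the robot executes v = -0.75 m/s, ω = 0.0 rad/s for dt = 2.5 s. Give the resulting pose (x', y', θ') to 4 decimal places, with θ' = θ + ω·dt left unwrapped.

(-2.8258, -3.3258, 0.7854)

θ' = 0.7854 + 0.0·2.5 = 0.7854
ω = 0 → straight: x' = -1.5 + -0.75·cos(0.7854)·2.5 = -2.8258
y' = -2 + -0.75·sin(0.7854)·2.5 = -3.3258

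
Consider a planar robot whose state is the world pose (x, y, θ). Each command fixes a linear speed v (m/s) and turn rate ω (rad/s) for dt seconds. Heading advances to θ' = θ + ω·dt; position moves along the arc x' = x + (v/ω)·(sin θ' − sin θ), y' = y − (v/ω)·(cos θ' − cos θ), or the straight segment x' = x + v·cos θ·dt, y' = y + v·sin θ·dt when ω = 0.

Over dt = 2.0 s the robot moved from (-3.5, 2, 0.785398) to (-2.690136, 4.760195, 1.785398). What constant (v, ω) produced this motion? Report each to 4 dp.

Δθ = 1.785398 − 0.785398 = 1.000000
ω = Δθ/dt = 1.000000/2.0 = 0.5000
R = −Δy/(cos θ' − cos θ) = 3.0000
v = R·ω = 3.0000·0.5000 = 1.5000

v = 1.5000, ω = 0.5000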